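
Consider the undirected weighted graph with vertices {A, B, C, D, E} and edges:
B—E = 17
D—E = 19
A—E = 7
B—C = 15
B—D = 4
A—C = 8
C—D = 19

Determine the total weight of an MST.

34

Kruskal's algorithm — process edges by increasing weight (ties by edge label):
B—D (4): add. Components now {A} {B,D} {C} {E}
A—E (7): add. Components now {A,E} {B,D} {C}
A—C (8): add. Components now {A,C,E} {B,D}
B—C (15): add. Components now {A,B,C,D,E}
MST edges: B—D, A—E, A—C, B—C; total weight 4+7+8+15 = 34.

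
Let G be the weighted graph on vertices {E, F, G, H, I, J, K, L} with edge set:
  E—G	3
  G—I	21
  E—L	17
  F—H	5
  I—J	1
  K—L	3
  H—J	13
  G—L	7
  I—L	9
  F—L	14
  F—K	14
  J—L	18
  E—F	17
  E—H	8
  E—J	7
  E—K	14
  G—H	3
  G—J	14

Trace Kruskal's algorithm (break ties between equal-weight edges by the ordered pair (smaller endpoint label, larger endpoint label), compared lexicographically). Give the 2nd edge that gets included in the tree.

E-G

Sort edges by weight, then run Kruskal:
I—J (1): add — endpoints in different components.
E—G (3): add — endpoints in different components.
G—H (3): add — endpoints in different components.
K—L (3): add — endpoints in different components.
F—H (5): add — endpoints in different components.
E—J (7): add — endpoints in different components.
G—L (7): add — endpoints in different components.
The 2nd edge added is E—G.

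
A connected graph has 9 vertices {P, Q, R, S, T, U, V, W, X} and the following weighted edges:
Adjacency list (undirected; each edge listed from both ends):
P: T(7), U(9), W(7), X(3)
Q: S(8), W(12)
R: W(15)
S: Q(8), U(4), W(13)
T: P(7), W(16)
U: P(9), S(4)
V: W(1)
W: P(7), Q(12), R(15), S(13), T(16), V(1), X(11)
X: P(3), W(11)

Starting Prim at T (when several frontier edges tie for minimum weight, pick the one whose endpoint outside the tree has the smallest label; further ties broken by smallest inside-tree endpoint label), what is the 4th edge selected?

V-W

Prim's algorithm from T:
Step 1: cheapest edge leaving the tree is P T (7); add P.
Step 2: cheapest edge leaving the tree is P X (3); add X.
Step 3: cheapest edge leaving the tree is P W (7); add W.
Step 4: cheapest edge leaving the tree is V W (1); add V.
Step 5: cheapest edge leaving the tree is P U (9); add U.
Step 6: cheapest edge leaving the tree is S U (4); add S.
Step 7: cheapest edge leaving the tree is Q S (8); add Q.
Step 8: cheapest edge leaving the tree is R W (15); add R.
The 4th edge added is V W.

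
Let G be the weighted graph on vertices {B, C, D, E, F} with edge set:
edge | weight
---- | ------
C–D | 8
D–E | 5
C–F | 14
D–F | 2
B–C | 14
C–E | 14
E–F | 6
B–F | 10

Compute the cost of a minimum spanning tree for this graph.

Kruskal's algorithm — process edges by increasing weight (ties by edge label):
D–F (2): add. Components now {B} {C} {D,F} {E}
D–E (5): add. Components now {B} {C} {D,E,F}
E–F (6): skip — E and F already connected.
C–D (8): add. Components now {B} {C,D,E,F}
B–F (10): add. Components now {B,C,D,E,F}
MST edges: D–F, D–E, C–D, B–F; total weight 2+5+8+10 = 25.

25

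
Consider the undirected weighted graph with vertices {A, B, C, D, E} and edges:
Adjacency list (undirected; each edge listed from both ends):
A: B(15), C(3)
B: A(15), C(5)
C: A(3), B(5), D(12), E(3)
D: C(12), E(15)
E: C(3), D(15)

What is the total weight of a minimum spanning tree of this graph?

23

Prim, starting at A.
Step 1: cheapest edge leaving the tree is A C (3); add C.
Step 2: cheapest edge leaving the tree is C E (3); add E.
Step 3: cheapest edge leaving the tree is B C (5); add B.
Step 4: cheapest edge leaving the tree is C D (12); add D.
MST edges: A C, C E, B C, C D; total weight 3+3+5+12 = 23.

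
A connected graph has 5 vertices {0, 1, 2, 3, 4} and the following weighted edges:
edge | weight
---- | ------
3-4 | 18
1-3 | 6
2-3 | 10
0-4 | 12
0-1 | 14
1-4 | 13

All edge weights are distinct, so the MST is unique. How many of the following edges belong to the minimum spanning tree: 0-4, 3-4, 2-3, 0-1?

Sort edges by weight, then run Kruskal:
1-3 (6): add. Components now {0} {1,3} {2} {4}
2-3 (10): add. Components now {0} {1,2,3} {4}
0-4 (12): add. Components now {0,4} {1,2,3}
1-4 (13): add. Components now {0,1,2,3,4}
MST edge set: {1-3, 2-3, 0-4, 1-4}.
Of the listed edges, {0-4, 2-3} are in the MST → 2.

2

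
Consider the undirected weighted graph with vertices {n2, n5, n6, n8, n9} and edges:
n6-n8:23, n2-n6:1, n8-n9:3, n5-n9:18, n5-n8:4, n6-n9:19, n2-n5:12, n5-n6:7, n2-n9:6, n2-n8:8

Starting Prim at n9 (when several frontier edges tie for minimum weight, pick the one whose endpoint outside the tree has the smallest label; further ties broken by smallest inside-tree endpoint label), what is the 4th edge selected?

Prim's algorithm from n9:
Step 1: frontier [n8-n9 3, n2-n9 6, n5-n9 18, n6-n9 19] → take n8-n9 (3); add n8.
Step 2: frontier [n5-n8 4, n2-n8 8, n6-n8 23, n2-n9 6, n5-n9 18, n6-n9 19] → take n5-n8 (4); add n5.
Step 3: frontier [n5-n6 7, n2-n5 12, n2-n8 8, n6-n8 23, n2-n9 6, n6-n9 19] → take n2-n9 (6); add n2.
Step 4: frontier [n2-n6 1, n5-n6 7, n6-n8 23, n6-n9 19] → take n2-n6 (1); add n6.
The 4th edge added is n2-n6.

n2-n6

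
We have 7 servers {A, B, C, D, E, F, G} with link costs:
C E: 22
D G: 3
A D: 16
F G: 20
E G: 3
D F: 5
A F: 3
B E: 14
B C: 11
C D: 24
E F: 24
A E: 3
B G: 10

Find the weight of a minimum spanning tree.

33

Sort edges by weight, then run Kruskal:
A E (3): add. Components now {A,E} {B} {C} {D} {F} {G}
A F (3): add. Components now {A,E,F} {B} {C} {D} {G}
D G (3): add. Components now {A,E,F} {B} {C} {D,G}
E G (3): add. Components now {A,D,E,F,G} {B} {C}
D F (5): skip — D and F already connected.
B G (10): add. Components now {A,B,D,E,F,G} {C}
B C (11): add. Components now {A,B,C,D,E,F,G}
MST edges: A E, A F, D G, E G, B G, B C; total weight 3+3+3+3+10+11 = 33.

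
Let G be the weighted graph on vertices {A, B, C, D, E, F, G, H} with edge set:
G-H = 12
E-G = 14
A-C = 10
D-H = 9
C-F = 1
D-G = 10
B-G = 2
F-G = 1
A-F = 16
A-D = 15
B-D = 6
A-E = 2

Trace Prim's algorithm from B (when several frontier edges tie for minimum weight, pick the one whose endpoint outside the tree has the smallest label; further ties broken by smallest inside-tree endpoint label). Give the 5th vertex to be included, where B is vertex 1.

Prim, starting at B.
Step 1: frontier [B-G 2, B-D 6] → take B-G (2); add G.
Step 2: frontier [B-D 6, F-G 1, D-G 10, G-H 12, E-G 14] → take F-G (1); add F.
Step 3: frontier [B-D 6, C-F 1, A-F 16, D-G 10, G-H 12, E-G 14] → take C-F (1); add C.
Step 4: frontier [B-D 6, A-C 10, A-F 16, D-G 10, G-H 12, E-G 14] → take B-D (6); add D.
Step 5: frontier [A-C 10, D-H 9, A-D 15, A-F 16, G-H 12, E-G 14] → take D-H (9); add H.
Step 6: frontier [A-C 10, A-D 15, A-F 16, E-G 14] → take A-C (10); add A.
Step 7: frontier [A-E 2, E-G 14] → take A-E (2); add E.
Vertex order: B, G, F, C, D, H, A, E. The 5th vertex is D.

D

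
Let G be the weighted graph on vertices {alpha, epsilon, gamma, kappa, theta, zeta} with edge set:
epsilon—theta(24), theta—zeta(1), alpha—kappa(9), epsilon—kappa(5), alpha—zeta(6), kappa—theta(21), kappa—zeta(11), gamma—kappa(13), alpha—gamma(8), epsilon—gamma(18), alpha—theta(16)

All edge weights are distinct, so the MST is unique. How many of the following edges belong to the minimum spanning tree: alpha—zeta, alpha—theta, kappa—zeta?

1

Kruskal's algorithm — process edges by increasing weight (ties by edge label):
theta—zeta (1): add — endpoints in different components.
epsilon—kappa (5): add — endpoints in different components.
alpha—zeta (6): add — endpoints in different components.
alpha—gamma (8): add — endpoints in different components.
alpha—kappa (9): add — endpoints in different components.
MST edge set: {theta—zeta, epsilon—kappa, alpha—zeta, alpha—gamma, alpha—kappa}.
Of the listed edges, {alpha—zeta} are in the MST → 1.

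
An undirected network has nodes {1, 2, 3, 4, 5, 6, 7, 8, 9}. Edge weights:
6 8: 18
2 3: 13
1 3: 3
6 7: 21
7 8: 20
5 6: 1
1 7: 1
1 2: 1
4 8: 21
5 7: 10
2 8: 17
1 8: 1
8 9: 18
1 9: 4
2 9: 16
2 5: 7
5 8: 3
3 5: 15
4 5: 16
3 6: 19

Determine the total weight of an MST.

30

Prim, starting at 4.
Step 1: cheapest edge leaving the tree is 4 5 (16); add 5.
Step 2: cheapest edge leaving the tree is 5 6 (1); add 6.
Step 3: cheapest edge leaving the tree is 5 8 (3); add 8.
Step 4: cheapest edge leaving the tree is 1 8 (1); add 1.
Step 5: cheapest edge leaving the tree is 1 2 (1); add 2.
Step 6: cheapest edge leaving the tree is 1 7 (1); add 7.
Step 7: cheapest edge leaving the tree is 1 3 (3); add 3.
Step 8: cheapest edge leaving the tree is 1 9 (4); add 9.
MST edges: 4 5, 5 6, 5 8, 1 8, 1 2, 1 7, 1 3, 1 9; total weight 16+1+3+1+1+1+3+4 = 30.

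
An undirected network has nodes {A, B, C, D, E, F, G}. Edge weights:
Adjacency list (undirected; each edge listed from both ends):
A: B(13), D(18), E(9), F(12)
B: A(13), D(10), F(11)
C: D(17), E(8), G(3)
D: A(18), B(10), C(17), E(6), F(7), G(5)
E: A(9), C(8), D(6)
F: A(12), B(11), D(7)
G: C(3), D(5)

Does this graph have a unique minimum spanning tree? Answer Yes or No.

Yes

Kruskal's algorithm — process edges by increasing weight (ties by edge label):
C G (3): add — endpoints in different components.
D G (5): add — endpoints in different components.
D E (6): add — endpoints in different components.
D F (7): add — endpoints in different components.
C E (8): skip — C and E already connected.
A E (9): add — endpoints in different components.
B D (10): add — endpoints in different components.
Every non-tree edge has weight strictly greater than the heaviest edge on the tree path between its endpoints, so the MST is unique.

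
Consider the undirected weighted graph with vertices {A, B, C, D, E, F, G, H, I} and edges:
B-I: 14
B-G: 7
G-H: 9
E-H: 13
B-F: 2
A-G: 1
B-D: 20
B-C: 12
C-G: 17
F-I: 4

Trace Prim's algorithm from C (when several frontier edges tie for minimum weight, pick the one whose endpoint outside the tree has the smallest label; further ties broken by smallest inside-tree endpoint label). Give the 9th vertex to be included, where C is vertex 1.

Prim, starting at C.
Step 1: cheapest edge leaving the tree is B-C (12); add B.
Step 2: cheapest edge leaving the tree is B-F (2); add F.
Step 3: cheapest edge leaving the tree is F-I (4); add I.
Step 4: cheapest edge leaving the tree is B-G (7); add G.
Step 5: cheapest edge leaving the tree is A-G (1); add A.
Step 6: cheapest edge leaving the tree is G-H (9); add H.
Step 7: cheapest edge leaving the tree is E-H (13); add E.
Step 8: cheapest edge leaving the tree is B-D (20); add D.
Vertex order: C, B, F, I, G, A, H, E, D. The 9th vertex is D.

D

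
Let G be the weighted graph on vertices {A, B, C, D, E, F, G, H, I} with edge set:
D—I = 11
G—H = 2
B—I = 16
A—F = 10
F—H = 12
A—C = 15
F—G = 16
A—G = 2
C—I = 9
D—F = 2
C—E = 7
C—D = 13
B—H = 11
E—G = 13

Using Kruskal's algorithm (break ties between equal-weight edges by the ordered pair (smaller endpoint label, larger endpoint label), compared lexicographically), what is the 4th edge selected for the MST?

Kruskal: consider edges lightest-first.
A—G (2): add — endpoints in different components.
D—F (2): add — endpoints in different components.
G—H (2): add — endpoints in different components.
C—E (7): add — endpoints in different components.
C—I (9): add — endpoints in different components.
A—F (10): add — endpoints in different components.
B—H (11): add — endpoints in different components.
D—I (11): add — endpoints in different components.
The 4th edge added is C—E.

C-E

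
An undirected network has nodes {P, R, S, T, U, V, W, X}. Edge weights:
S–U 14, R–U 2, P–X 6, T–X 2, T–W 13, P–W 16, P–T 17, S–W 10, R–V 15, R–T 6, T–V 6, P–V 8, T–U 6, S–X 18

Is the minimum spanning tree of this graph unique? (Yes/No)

Kruskal: consider edges lightest-first.
R–U (2): add — endpoints in different components.
T–X (2): add — endpoints in different components.
P–X (6): add — endpoints in different components.
R–T (6): add — endpoints in different components.
T–U (6): skip — U and T already connected.
T–V (6): add — endpoints in different components.
P–V (8): skip — P and V already connected.
S–W (10): add — endpoints in different components.
T–W (13): add — endpoints in different components.
Non-tree edge T–U has weight 6, equal to the heaviest edge on its tree cycle — swapping gives another MST of the same weight. Not unique.

No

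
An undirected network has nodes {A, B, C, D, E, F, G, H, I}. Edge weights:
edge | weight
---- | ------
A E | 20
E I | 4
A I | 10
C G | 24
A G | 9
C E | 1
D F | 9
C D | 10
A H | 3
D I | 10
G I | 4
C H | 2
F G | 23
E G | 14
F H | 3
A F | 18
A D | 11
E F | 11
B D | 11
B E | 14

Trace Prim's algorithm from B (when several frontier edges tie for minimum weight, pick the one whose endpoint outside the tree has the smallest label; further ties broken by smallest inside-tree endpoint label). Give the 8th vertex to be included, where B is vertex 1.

Prim, starting at B.
Step 1: cheapest edge leaving the tree is B D (11); add D.
Step 2: cheapest edge leaving the tree is D F (9); add F.
Step 3: cheapest edge leaving the tree is F H (3); add H.
Step 4: cheapest edge leaving the tree is C H (2); add C.
Step 5: cheapest edge leaving the tree is C E (1); add E.
Step 6: cheapest edge leaving the tree is A H (3); add A.
Step 7: cheapest edge leaving the tree is E I (4); add I.
Step 8: cheapest edge leaving the tree is G I (4); add G.
Vertex order: B, D, F, H, C, E, A, I, G. The 8th vertex is I.

I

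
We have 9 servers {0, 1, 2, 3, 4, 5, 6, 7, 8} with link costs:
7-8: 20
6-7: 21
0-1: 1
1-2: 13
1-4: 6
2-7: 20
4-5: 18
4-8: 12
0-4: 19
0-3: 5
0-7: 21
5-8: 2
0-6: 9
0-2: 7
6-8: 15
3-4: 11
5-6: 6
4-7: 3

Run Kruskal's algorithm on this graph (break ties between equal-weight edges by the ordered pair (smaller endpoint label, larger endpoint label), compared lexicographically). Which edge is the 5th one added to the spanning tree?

1-4

Kruskal: consider edges lightest-first.
0-1 (1): add — endpoints in different components.
5-8 (2): add — endpoints in different components.
4-7 (3): add — endpoints in different components.
0-3 (5): add — endpoints in different components.
1-4 (6): add — endpoints in different components.
5-6 (6): add — endpoints in different components.
0-2 (7): add — endpoints in different components.
0-6 (9): add — endpoints in different components.
The 5th edge added is 1-4.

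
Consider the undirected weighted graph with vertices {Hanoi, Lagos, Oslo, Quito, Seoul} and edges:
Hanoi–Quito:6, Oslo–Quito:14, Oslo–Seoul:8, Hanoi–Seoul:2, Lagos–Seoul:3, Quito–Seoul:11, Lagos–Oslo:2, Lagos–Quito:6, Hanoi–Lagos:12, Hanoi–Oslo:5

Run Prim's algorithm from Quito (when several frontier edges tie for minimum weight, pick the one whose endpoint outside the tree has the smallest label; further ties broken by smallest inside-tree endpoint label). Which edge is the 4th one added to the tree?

Prim, starting at Quito.
Step 1: cheapest edge leaving the tree is Hanoi–Quito (6); add Hanoi.
Step 2: cheapest edge leaving the tree is Hanoi–Seoul (2); add Seoul.
Step 3: cheapest edge leaving the tree is Lagos–Seoul (3); add Lagos.
Step 4: cheapest edge leaving the tree is Lagos–Oslo (2); add Oslo.
The 4th edge added is Lagos–Oslo.

Lagos-Oslo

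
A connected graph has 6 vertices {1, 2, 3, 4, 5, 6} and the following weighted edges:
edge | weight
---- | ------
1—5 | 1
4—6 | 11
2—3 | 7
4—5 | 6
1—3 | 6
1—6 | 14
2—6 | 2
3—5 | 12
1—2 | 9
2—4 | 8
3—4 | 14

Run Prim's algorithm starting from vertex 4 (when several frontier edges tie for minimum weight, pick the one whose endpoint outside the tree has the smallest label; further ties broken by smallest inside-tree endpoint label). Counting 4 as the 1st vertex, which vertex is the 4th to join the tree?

Grow the tree from 4 using Prim:
Step 1: frontier [4—5 6, 2—4 8, 4—6 11, 3—4 14] → take 4—5 (6); add 5.
Step 2: frontier [2—4 8, 4—6 11, 3—4 14, 1—5 1, 3—5 12] → take 1—5 (1); add 1.
Step 3: frontier [1—3 6, 1—2 9, 1—6 14, 2—4 8, 4—6 11, 3—4 14, 3—5 12] → take 1—3 (6); add 3.
Step 4: frontier [1—2 9, 1—6 14, 2—3 7, 2—4 8, 4—6 11] → take 2—3 (7); add 2.
Step 5: frontier [1—6 14, 2—6 2, 4—6 11] → take 2—6 (2); add 6.
Vertex order: 4, 5, 1, 3, 2, 6. The 4th vertex is 3.

3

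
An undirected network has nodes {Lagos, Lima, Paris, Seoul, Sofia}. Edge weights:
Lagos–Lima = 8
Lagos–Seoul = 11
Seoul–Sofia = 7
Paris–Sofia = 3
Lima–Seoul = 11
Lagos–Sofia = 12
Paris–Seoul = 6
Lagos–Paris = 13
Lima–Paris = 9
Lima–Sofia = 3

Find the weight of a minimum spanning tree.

20

Prim's algorithm from Lagos:
Step 1: frontier [Lagos–Lima 8, Lagos–Seoul 11, Lagos–Sofia 12, Lagos–Paris 13] → take Lagos–Lima (8); add Lima.
Step 2: frontier [Lagos–Seoul 11, Lagos–Sofia 12, Lagos–Paris 13, Lima–Sofia 3, Lima–Paris 9, Lima–Seoul 11] → take Lima–Sofia (3); add Sofia.
Step 3: frontier [Lagos–Seoul 11, Lagos–Paris 13, Lima–Paris 9, Lima–Seoul 11, Paris–Sofia 3, Seoul–Sofia 7] → take Paris–Sofia (3); add Paris.
Step 4: frontier [Lagos–Seoul 11, Lima–Seoul 11, Paris–Seoul 6, Seoul–Sofia 7] → take Paris–Seoul (6); add Seoul.
MST edges: Lagos–Lima, Lima–Sofia, Paris–Sofia, Paris–Seoul; total weight 8+3+3+6 = 20.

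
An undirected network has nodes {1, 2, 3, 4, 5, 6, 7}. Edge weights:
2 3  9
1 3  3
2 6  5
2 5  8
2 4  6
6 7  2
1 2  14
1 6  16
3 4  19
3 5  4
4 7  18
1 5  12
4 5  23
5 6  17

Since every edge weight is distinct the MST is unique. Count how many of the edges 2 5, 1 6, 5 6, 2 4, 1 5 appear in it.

2

Kruskal: consider edges lightest-first.
6 7 (2): add. Components now {1} {2} {3} {4} {5} {6,7}
1 3 (3): add. Components now {1,3} {2} {4} {5} {6,7}
3 5 (4): add. Components now {1,3,5} {2} {4} {6,7}
2 6 (5): add. Components now {1,3,5} {2,6,7} {4}
2 4 (6): add. Components now {1,3,5} {2,4,6,7}
2 5 (8): add. Components now {1,2,3,4,5,6,7}
MST edge set: {6 7, 1 3, 3 5, 2 6, 2 4, 2 5}.
Of the listed edges, {2 5, 2 4} are in the MST → 2.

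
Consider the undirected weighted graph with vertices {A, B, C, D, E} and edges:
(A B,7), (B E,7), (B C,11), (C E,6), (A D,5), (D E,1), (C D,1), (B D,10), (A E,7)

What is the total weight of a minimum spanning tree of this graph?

Prim, starting at B.
Step 1: frontier [A B 7, B E 7, B D 10, B C 11] → take A B (7); add A.
Step 2: frontier [A D 5, A E 7, B E 7, B D 10, B C 11] → take A D (5); add D.
Step 3: frontier [A E 7, B E 7, B C 11, C D 1, D E 1] → take C D (1); add C.
Step 4: frontier [A E 7, B E 7, C E 6, D E 1] → take D E (1); add E.
MST edges: A B, A D, C D, D E; total weight 7+5+1+1 = 14.

14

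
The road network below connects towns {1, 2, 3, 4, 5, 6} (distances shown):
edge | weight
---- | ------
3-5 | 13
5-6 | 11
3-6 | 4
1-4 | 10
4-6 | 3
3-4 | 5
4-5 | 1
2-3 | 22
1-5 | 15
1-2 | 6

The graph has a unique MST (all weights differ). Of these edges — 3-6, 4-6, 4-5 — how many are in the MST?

3

Sort edges by weight, then run Kruskal:
4-5 (1): add. Components now {1} {2} {3} {4,5} {6}
4-6 (3): add. Components now {1} {2} {3} {4,5,6}
3-6 (4): add. Components now {1} {2} {3,4,5,6}
3-4 (5): skip — 3 and 4 already connected.
1-2 (6): add. Components now {1,2} {3,4,5,6}
1-4 (10): add. Components now {1,2,3,4,5,6}
MST edge set: {4-5, 4-6, 3-6, 1-2, 1-4}.
Of the listed edges, {3-6, 4-6, 4-5} are in the MST → 3.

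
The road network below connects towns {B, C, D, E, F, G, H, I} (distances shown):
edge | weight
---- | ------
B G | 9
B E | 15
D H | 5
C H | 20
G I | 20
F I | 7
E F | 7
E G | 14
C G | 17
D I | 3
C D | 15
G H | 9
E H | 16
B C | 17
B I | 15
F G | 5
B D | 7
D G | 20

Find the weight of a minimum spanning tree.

Kruskal: consider edges lightest-first.
D I (3): add — endpoints in different components.
D H (5): add — endpoints in different components.
F G (5): add — endpoints in different components.
B D (7): add — endpoints in different components.
E F (7): add — endpoints in different components.
F I (7): add — endpoints in different components.
B G (9): skip — B and G already connected.
G H (9): skip — G and H already connected.
E G (14): skip — E and G already connected.
B E (15): skip — B and E already connected.
B I (15): skip — B and I already connected.
C D (15): add — endpoints in different components.
MST edges: D I, D H, F G, B D, E F, F I, C D; total weight 3+5+5+7+7+7+15 = 49.

49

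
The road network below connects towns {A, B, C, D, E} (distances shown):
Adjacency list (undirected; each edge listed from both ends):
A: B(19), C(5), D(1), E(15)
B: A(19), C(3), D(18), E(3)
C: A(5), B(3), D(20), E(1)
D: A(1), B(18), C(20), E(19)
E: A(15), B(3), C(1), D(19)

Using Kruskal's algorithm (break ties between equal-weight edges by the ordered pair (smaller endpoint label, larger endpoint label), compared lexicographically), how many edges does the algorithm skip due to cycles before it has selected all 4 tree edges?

Kruskal: consider edges lightest-first.
A D (1): add — endpoints in different components.
C E (1): add — endpoints in different components.
B C (3): add — endpoints in different components.
B E (3): skip — B and E already connected.
A C (5): add — endpoints in different components.
Edges rejected before the tree was complete: 1.

1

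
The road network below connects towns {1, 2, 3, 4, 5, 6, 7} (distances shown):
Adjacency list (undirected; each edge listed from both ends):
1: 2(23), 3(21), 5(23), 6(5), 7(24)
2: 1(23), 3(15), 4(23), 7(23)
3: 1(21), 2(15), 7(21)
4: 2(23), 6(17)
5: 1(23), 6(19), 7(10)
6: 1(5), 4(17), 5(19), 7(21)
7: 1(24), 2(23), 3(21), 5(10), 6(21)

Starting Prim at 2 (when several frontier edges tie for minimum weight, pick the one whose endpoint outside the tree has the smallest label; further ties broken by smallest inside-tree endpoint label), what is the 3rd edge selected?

1-6

Prim, starting at 2.
Step 1: cheapest edge leaving the tree is 2-3 (15); add 3.
Step 2: cheapest edge leaving the tree is 1-3 (21); add 1.
Step 3: cheapest edge leaving the tree is 1-6 (5); add 6.
Step 4: cheapest edge leaving the tree is 4-6 (17); add 4.
Step 5: cheapest edge leaving the tree is 5-6 (19); add 5.
Step 6: cheapest edge leaving the tree is 5-7 (10); add 7.
The 3rd edge added is 1-6.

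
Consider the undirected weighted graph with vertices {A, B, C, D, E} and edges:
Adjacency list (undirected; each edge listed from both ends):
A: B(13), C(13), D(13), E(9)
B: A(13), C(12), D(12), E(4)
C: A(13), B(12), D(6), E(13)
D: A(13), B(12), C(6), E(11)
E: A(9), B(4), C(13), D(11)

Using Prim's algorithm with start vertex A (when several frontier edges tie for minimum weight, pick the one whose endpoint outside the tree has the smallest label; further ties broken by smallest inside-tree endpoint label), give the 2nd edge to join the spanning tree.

B-E

Prim, starting at A.
Step 1: cheapest edge leaving the tree is A–E (9); add E.
Step 2: cheapest edge leaving the tree is B–E (4); add B.
Step 3: cheapest edge leaving the tree is D–E (11); add D.
Step 4: cheapest edge leaving the tree is C–D (6); add C.
The 2nd edge added is B–E.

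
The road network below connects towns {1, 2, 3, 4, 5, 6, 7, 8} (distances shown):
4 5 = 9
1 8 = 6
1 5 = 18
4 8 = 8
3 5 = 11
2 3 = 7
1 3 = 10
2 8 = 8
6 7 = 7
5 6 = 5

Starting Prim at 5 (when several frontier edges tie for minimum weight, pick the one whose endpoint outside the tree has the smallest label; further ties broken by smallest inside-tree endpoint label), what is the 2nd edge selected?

6-7

Grow the tree from 5 using Prim:
Step 1: cheapest edge leaving the tree is 5 6 (5); add 6.
Step 2: cheapest edge leaving the tree is 6 7 (7); add 7.
Step 3: cheapest edge leaving the tree is 4 5 (9); add 4.
Step 4: cheapest edge leaving the tree is 4 8 (8); add 8.
Step 5: cheapest edge leaving the tree is 1 8 (6); add 1.
Step 6: cheapest edge leaving the tree is 2 8 (8); add 2.
Step 7: cheapest edge leaving the tree is 2 3 (7); add 3.
The 2nd edge added is 6 7.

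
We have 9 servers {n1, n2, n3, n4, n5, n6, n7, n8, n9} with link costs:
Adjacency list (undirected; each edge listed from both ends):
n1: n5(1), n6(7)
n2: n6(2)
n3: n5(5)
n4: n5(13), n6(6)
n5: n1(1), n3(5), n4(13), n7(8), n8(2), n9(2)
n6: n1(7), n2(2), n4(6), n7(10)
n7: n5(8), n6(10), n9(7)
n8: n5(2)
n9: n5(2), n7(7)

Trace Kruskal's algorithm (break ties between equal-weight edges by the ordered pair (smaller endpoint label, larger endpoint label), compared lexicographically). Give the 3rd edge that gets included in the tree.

Kruskal: consider edges lightest-first.
n1–n5 (1): add — endpoints in different components.
n2–n6 (2): add — endpoints in different components.
n5–n8 (2): add — endpoints in different components.
n5–n9 (2): add — endpoints in different components.
n3–n5 (5): add — endpoints in different components.
n4–n6 (6): add — endpoints in different components.
n1–n6 (7): add — endpoints in different components.
n7–n9 (7): add — endpoints in different components.
The 3rd edge added is n5–n8.

n5-n8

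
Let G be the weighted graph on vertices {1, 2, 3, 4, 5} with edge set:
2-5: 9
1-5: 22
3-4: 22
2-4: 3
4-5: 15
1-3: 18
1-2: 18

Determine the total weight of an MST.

48

Prim, starting at 1.
Step 1: cheapest edge leaving the tree is 1-2 (18); add 2.
Step 2: cheapest edge leaving the tree is 2-4 (3); add 4.
Step 3: cheapest edge leaving the tree is 2-5 (9); add 5.
Step 4: cheapest edge leaving the tree is 1-3 (18); add 3.
MST edges: 1-2, 2-4, 2-5, 1-3; total weight 18+3+9+18 = 48.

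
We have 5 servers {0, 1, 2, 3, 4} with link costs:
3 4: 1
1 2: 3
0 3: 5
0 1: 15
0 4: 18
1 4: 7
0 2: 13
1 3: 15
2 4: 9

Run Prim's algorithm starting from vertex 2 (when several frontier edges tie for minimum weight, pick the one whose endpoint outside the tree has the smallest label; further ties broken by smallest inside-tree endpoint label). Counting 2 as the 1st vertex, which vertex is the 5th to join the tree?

Prim's algorithm from 2:
Step 1: frontier [1 2 3, 2 4 9, 0 2 13] → take 1 2 (3); add 1.
Step 2: frontier [1 4 7, 0 1 15, 1 3 15, 2 4 9, 0 2 13] → take 1 4 (7); add 4.
Step 3: frontier [0 1 15, 1 3 15, 0 2 13, 3 4 1, 0 4 18] → take 3 4 (1); add 3.
Step 4: frontier [0 1 15, 0 2 13, 0 3 5, 0 4 18] → take 0 3 (5); add 0.
Vertex order: 2, 1, 4, 3, 0. The 5th vertex is 0.

0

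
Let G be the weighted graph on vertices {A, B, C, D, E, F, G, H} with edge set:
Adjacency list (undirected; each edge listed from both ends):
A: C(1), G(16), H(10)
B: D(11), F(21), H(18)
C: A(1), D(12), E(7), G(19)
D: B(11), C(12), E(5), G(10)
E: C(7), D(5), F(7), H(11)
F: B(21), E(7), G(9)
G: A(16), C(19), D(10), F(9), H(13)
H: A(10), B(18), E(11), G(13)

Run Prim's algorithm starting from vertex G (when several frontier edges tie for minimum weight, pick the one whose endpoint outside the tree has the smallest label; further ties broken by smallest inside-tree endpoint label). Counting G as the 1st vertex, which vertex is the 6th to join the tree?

A

Grow the tree from G using Prim:
Step 1: cheapest edge leaving the tree is F—G (9); add F.
Step 2: cheapest edge leaving the tree is E—F (7); add E.
Step 3: cheapest edge leaving the tree is D—E (5); add D.
Step 4: cheapest edge leaving the tree is C—E (7); add C.
Step 5: cheapest edge leaving the tree is A—C (1); add A.
Step 6: cheapest edge leaving the tree is A—H (10); add H.
Step 7: cheapest edge leaving the tree is B—D (11); add B.
Vertex order: G, F, E, D, C, A, H, B. The 6th vertex is A.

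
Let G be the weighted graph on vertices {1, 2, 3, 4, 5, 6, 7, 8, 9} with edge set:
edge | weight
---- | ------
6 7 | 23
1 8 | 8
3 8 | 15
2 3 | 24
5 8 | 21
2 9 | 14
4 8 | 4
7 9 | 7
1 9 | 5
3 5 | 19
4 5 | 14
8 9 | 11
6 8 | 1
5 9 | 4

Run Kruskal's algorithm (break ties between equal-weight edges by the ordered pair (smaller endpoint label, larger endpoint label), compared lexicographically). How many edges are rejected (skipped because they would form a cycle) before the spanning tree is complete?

Kruskal: consider edges lightest-first.
6 8 (1): add — endpoints in different components.
4 8 (4): add — endpoints in different components.
5 9 (4): add — endpoints in different components.
1 9 (5): add — endpoints in different components.
7 9 (7): add — endpoints in different components.
1 8 (8): add — endpoints in different components.
8 9 (11): skip — 8 and 9 already connected.
2 9 (14): add — endpoints in different components.
4 5 (14): skip — 4 and 5 already connected.
3 8 (15): add — endpoints in different components.
Edges rejected before the tree was complete: 2.

2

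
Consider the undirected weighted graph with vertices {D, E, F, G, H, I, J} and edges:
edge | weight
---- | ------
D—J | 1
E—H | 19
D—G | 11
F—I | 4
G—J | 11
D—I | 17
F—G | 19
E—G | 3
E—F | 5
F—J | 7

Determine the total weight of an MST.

39

Grow the tree from J using Prim:
Step 1: cheapest edge leaving the tree is D—J (1); add D.
Step 2: cheapest edge leaving the tree is F—J (7); add F.
Step 3: cheapest edge leaving the tree is F—I (4); add I.
Step 4: cheapest edge leaving the tree is E—F (5); add E.
Step 5: cheapest edge leaving the tree is E—G (3); add G.
Step 6: cheapest edge leaving the tree is E—H (19); add H.
MST edges: D—J, F—J, F—I, E—F, E—G, E—H; total weight 1+7+4+5+3+19 = 39.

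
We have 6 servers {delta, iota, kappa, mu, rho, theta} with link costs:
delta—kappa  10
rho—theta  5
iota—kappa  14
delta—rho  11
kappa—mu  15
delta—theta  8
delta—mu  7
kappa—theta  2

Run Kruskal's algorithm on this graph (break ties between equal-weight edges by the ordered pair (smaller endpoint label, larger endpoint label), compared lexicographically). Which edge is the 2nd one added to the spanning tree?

Sort edges by weight, then run Kruskal:
kappa—theta (2): add. Components now {kappa,theta} {delta} {iota} {rho} {mu}
rho—theta (5): add. Components now {kappa,rho,theta} {delta} {iota} {mu}
delta—mu (7): add. Components now {kappa,rho,theta} {delta,mu} {iota}
delta—theta (8): add. Components now {delta,kappa,mu,rho,theta} {iota}
delta—kappa (10): skip — delta and kappa already connected.
delta—rho (11): skip — delta and rho already connected.
iota—kappa (14): add. Components now {delta,iota,kappa,mu,rho,theta}
The 2nd edge added is rho—theta.

rho-theta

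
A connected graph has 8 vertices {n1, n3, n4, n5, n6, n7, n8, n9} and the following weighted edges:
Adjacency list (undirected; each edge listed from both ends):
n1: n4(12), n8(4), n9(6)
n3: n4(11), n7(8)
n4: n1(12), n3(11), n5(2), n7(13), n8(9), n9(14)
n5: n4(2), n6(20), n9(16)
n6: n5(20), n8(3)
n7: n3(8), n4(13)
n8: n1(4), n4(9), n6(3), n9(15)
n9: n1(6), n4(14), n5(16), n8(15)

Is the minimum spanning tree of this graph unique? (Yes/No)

Sort edges by weight, then run Kruskal:
n4 n5 (2): add — endpoints in different components.
n6 n8 (3): add — endpoints in different components.
n1 n8 (4): add — endpoints in different components.
n1 n9 (6): add — endpoints in different components.
n3 n7 (8): add — endpoints in different components.
n4 n8 (9): add — endpoints in different components.
n3 n4 (11): add — endpoints in different components.
Every non-tree edge has weight strictly greater than the heaviest edge on the tree path between its endpoints, so the MST is unique.

Yes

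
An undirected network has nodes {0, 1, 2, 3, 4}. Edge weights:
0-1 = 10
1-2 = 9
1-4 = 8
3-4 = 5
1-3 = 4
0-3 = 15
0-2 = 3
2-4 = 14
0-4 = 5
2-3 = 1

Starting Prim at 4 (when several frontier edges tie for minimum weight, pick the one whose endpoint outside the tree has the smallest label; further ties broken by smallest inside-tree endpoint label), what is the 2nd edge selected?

Grow the tree from 4 using Prim:
Step 1: frontier [0-4 5, 3-4 5, 1-4 8, 2-4 14] → take 0-4 (5); add 0.
Step 2: frontier [0-2 3, 0-1 10, 0-3 15, 3-4 5, 1-4 8, 2-4 14] → take 0-2 (3); add 2.
Step 3: frontier [0-1 10, 0-3 15, 2-3 1, 1-2 9, 3-4 5, 1-4 8] → take 2-3 (1); add 3.
Step 4: frontier [0-1 10, 1-2 9, 1-3 4, 1-4 8] → take 1-3 (4); add 1.
The 2nd edge added is 0-2.

0-2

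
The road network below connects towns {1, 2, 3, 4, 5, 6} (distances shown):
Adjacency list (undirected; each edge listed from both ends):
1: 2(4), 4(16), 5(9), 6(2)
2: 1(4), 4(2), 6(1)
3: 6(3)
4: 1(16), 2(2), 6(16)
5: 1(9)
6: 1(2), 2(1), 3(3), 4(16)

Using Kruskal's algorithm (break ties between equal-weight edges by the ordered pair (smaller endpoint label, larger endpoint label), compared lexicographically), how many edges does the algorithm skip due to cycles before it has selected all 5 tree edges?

Kruskal's algorithm — process edges by increasing weight (ties by edge label):
2-6 (1): add — endpoints in different components.
1-6 (2): add — endpoints in different components.
2-4 (2): add — endpoints in different components.
3-6 (3): add — endpoints in different components.
1-2 (4): skip — 1 and 2 already connected.
1-5 (9): add — endpoints in different components.
Edges rejected before the tree was complete: 1.

1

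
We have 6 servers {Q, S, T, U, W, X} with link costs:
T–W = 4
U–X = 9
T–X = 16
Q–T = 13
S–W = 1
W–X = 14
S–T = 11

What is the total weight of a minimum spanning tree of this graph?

Kruskal: consider edges lightest-first.
S–W (1): add. Components now {S,W} {Q} {T} {X} {U}
T–W (4): add. Components now {S,T,W} {Q} {X} {U}
U–X (9): add. Components now {S,T,W} {Q} {U,X}
S–T (11): skip — S and T already connected.
Q–T (13): add. Components now {Q,S,T,W} {U,X}
W–X (14): add. Components now {Q,S,T,U,W,X}
MST edges: S–W, T–W, U–X, Q–T, W–X; total weight 1+4+9+13+14 = 41.

41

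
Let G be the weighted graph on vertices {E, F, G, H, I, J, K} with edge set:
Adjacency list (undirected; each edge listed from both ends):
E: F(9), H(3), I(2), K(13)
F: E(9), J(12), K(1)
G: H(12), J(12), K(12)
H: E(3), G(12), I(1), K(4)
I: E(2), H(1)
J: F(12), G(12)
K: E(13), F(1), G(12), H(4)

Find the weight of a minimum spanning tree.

32

Prim, starting at I.
Step 1: cheapest edge leaving the tree is H-I (1); add H.
Step 2: cheapest edge leaving the tree is E-I (2); add E.
Step 3: cheapest edge leaving the tree is H-K (4); add K.
Step 4: cheapest edge leaving the tree is F-K (1); add F.
Step 5: cheapest edge leaving the tree is G-H (12); add G.
Step 6: cheapest edge leaving the tree is F-J (12); add J.
MST edges: H-I, E-I, H-K, F-K, G-H, F-J; total weight 1+2+4+1+12+12 = 32.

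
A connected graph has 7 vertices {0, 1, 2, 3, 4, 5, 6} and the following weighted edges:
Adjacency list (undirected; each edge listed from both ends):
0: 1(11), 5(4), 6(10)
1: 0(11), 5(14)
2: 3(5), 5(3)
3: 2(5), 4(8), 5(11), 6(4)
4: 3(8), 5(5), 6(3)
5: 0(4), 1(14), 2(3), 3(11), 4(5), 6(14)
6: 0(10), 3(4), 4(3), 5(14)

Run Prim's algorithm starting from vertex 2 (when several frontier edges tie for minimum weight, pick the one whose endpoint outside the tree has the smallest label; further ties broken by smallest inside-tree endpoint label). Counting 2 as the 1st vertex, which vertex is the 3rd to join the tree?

Prim, starting at 2.
Step 1: cheapest edge leaving the tree is 2-5 (3); add 5.
Step 2: cheapest edge leaving the tree is 0-5 (4); add 0.
Step 3: cheapest edge leaving the tree is 2-3 (5); add 3.
Step 4: cheapest edge leaving the tree is 3-6 (4); add 6.
Step 5: cheapest edge leaving the tree is 4-6 (3); add 4.
Step 6: cheapest edge leaving the tree is 0-1 (11); add 1.
Vertex order: 2, 5, 0, 3, 6, 4, 1. The 3rd vertex is 0.

0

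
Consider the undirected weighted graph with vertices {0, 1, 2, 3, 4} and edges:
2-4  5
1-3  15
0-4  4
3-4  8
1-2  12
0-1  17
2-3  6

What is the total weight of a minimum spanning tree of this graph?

Prim's algorithm from 1:
Step 1: frontier [1-2 12, 1-3 15, 0-1 17] → take 1-2 (12); add 2.
Step 2: frontier [1-3 15, 0-1 17, 2-4 5, 2-3 6] → take 2-4 (5); add 4.
Step 3: frontier [1-3 15, 0-1 17, 2-3 6, 0-4 4, 3-4 8] → take 0-4 (4); add 0.
Step 4: frontier [1-3 15, 2-3 6, 3-4 8] → take 2-3 (6); add 3.
MST edges: 1-2, 2-4, 0-4, 2-3; total weight 12+5+4+6 = 27.

27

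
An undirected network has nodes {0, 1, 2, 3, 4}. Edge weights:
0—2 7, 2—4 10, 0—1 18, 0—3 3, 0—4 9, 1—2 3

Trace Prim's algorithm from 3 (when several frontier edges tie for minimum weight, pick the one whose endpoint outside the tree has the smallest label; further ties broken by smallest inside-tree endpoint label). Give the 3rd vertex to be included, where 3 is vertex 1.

2

Grow the tree from 3 using Prim:
Step 1: frontier [0—3 3] → take 0—3 (3); add 0.
Step 2: frontier [0—2 7, 0—4 9, 0—1 18] → take 0—2 (7); add 2.
Step 3: frontier [0—4 9, 0—1 18, 1—2 3, 2—4 10] → take 1—2 (3); add 1.
Step 4: frontier [0—4 9, 2—4 10] → take 0—4 (9); add 4.
Vertex order: 3, 0, 2, 1, 4. The 3rd vertex is 2.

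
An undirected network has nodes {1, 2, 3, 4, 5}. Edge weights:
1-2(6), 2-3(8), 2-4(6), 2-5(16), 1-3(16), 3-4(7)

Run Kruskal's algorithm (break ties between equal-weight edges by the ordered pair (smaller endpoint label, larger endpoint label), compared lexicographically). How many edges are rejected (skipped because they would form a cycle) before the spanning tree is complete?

2

Kruskal's algorithm — process edges by increasing weight (ties by edge label):
1-2 (6): add. Components now {1,2} {3} {4} {5}
2-4 (6): add. Components now {1,2,4} {3} {5}
3-4 (7): add. Components now {1,2,3,4} {5}
2-3 (8): skip — 2 and 3 already connected.
1-3 (16): skip — 1 and 3 already connected.
2-5 (16): add. Components now {1,2,3,4,5}
Edges rejected before the tree was complete: 2.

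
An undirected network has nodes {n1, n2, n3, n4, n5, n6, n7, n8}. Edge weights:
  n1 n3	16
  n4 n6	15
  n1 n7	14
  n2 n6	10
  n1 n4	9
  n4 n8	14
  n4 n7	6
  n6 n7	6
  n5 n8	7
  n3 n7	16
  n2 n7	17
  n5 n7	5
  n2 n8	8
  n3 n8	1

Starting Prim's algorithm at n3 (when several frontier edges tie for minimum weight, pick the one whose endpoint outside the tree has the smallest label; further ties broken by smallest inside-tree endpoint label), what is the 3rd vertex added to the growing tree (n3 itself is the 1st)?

n5

Grow the tree from n3 using Prim:
Step 1: cheapest edge leaving the tree is n3 n8 (1); add n8.
Step 2: cheapest edge leaving the tree is n5 n8 (7); add n5.
Step 3: cheapest edge leaving the tree is n5 n7 (5); add n7.
Step 4: cheapest edge leaving the tree is n4 n7 (6); add n4.
Step 5: cheapest edge leaving the tree is n6 n7 (6); add n6.
Step 6: cheapest edge leaving the tree is n2 n8 (8); add n2.
Step 7: cheapest edge leaving the tree is n1 n4 (9); add n1.
Vertex order: n3, n8, n5, n7, n4, n6, n2, n1. The 3rd vertex is n5.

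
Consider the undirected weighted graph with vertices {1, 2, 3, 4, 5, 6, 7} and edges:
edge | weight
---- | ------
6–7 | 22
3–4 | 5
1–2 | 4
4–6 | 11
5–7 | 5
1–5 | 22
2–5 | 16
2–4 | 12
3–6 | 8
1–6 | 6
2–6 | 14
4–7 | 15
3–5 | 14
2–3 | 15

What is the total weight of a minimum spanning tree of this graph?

Kruskal: consider edges lightest-first.
1–2 (4): add. Components now {1,2} {3} {4} {5} {6} {7}
3–4 (5): add. Components now {1,2} {3,4} {5} {6} {7}
5–7 (5): add. Components now {1,2} {3,4} {5,7} {6}
1–6 (6): add. Components now {1,2,6} {3,4} {5,7}
3–6 (8): add. Components now {1,2,3,4,6} {5,7}
4–6 (11): skip — 4 and 6 already connected.
2–4 (12): skip — 2 and 4 already connected.
2–6 (14): skip — 2 and 6 already connected.
3–5 (14): add. Components now {1,2,3,4,5,6,7}
MST edges: 1–2, 3–4, 5–7, 1–6, 3–6, 3–5; total weight 4+5+5+6+8+14 = 42.

42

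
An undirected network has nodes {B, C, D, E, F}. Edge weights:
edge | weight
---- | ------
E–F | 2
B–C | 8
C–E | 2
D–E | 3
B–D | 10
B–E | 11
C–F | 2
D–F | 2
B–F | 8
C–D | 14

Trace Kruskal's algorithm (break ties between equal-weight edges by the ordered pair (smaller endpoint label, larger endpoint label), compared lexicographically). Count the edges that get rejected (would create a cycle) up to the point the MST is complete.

2

Sort edges by weight, then run Kruskal:
C–E (2): add. Components now {B} {C,E} {D} {F}
C–F (2): add. Components now {B} {C,E,F} {D}
D–F (2): add. Components now {B} {C,D,E,F}
E–F (2): skip — E and F already connected.
D–E (3): skip — D and E already connected.
B–C (8): add. Components now {B,C,D,E,F}
Edges rejected before the tree was complete: 2.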